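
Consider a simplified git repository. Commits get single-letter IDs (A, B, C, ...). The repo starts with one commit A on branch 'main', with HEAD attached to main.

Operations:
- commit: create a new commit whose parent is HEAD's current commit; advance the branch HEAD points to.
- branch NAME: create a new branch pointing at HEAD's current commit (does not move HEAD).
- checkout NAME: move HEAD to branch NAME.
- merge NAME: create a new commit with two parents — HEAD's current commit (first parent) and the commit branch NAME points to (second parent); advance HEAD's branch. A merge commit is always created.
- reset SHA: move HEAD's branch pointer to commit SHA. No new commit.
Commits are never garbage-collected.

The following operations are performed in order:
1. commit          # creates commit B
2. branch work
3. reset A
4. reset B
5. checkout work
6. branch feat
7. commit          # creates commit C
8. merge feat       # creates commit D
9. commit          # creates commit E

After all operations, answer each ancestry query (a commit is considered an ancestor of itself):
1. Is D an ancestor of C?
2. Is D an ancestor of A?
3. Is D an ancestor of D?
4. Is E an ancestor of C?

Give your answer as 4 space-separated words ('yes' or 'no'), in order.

Answer: no no yes no

Derivation:
After op 1 (commit): HEAD=main@B [main=B]
After op 2 (branch): HEAD=main@B [main=B work=B]
After op 3 (reset): HEAD=main@A [main=A work=B]
After op 4 (reset): HEAD=main@B [main=B work=B]
After op 5 (checkout): HEAD=work@B [main=B work=B]
After op 6 (branch): HEAD=work@B [feat=B main=B work=B]
After op 7 (commit): HEAD=work@C [feat=B main=B work=C]
After op 8 (merge): HEAD=work@D [feat=B main=B work=D]
After op 9 (commit): HEAD=work@E [feat=B main=B work=E]
ancestors(C) = {A,B,C}; D in? no
ancestors(A) = {A}; D in? no
ancestors(D) = {A,B,C,D}; D in? yes
ancestors(C) = {A,B,C}; E in? no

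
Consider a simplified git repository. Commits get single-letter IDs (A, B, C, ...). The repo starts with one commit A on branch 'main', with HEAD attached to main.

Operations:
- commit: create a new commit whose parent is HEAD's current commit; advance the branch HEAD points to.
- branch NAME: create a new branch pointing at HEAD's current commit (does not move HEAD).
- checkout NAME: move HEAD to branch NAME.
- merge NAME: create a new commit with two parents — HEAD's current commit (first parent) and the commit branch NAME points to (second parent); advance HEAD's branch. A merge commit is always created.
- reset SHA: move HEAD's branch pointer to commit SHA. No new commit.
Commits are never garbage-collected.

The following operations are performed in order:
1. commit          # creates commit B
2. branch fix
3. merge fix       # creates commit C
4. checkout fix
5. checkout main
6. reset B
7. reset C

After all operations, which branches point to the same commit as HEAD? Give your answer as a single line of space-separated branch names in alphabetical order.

Answer: main

Derivation:
After op 1 (commit): HEAD=main@B [main=B]
After op 2 (branch): HEAD=main@B [fix=B main=B]
After op 3 (merge): HEAD=main@C [fix=B main=C]
After op 4 (checkout): HEAD=fix@B [fix=B main=C]
After op 5 (checkout): HEAD=main@C [fix=B main=C]
After op 6 (reset): HEAD=main@B [fix=B main=B]
After op 7 (reset): HEAD=main@C [fix=B main=C]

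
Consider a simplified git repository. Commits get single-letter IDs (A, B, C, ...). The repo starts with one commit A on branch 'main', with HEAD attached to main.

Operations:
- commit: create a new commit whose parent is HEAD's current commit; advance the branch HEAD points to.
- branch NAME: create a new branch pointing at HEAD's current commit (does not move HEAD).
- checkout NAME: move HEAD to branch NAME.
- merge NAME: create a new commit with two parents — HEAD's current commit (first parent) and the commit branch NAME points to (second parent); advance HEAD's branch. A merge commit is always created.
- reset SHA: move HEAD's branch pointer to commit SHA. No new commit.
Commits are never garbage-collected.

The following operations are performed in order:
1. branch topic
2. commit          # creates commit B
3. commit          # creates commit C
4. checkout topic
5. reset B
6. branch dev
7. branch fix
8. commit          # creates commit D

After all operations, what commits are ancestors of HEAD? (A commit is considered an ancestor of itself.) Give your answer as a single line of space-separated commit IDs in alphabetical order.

After op 1 (branch): HEAD=main@A [main=A topic=A]
After op 2 (commit): HEAD=main@B [main=B topic=A]
After op 3 (commit): HEAD=main@C [main=C topic=A]
After op 4 (checkout): HEAD=topic@A [main=C topic=A]
After op 5 (reset): HEAD=topic@B [main=C topic=B]
After op 6 (branch): HEAD=topic@B [dev=B main=C topic=B]
After op 7 (branch): HEAD=topic@B [dev=B fix=B main=C topic=B]
After op 8 (commit): HEAD=topic@D [dev=B fix=B main=C topic=D]

Answer: A B D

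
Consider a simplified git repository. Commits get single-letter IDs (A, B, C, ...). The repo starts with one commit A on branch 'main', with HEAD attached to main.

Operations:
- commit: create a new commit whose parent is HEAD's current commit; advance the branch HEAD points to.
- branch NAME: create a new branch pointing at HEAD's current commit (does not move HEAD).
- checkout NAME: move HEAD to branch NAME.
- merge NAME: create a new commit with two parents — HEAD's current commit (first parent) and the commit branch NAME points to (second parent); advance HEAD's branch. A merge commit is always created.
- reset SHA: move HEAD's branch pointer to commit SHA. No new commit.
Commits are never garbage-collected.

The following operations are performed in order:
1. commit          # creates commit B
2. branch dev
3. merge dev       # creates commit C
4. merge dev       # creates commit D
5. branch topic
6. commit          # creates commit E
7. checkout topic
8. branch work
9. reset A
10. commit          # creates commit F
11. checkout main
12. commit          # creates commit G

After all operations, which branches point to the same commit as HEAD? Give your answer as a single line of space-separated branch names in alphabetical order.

After op 1 (commit): HEAD=main@B [main=B]
After op 2 (branch): HEAD=main@B [dev=B main=B]
After op 3 (merge): HEAD=main@C [dev=B main=C]
After op 4 (merge): HEAD=main@D [dev=B main=D]
After op 5 (branch): HEAD=main@D [dev=B main=D topic=D]
After op 6 (commit): HEAD=main@E [dev=B main=E topic=D]
After op 7 (checkout): HEAD=topic@D [dev=B main=E topic=D]
After op 8 (branch): HEAD=topic@D [dev=B main=E topic=D work=D]
After op 9 (reset): HEAD=topic@A [dev=B main=E topic=A work=D]
After op 10 (commit): HEAD=topic@F [dev=B main=E topic=F work=D]
After op 11 (checkout): HEAD=main@E [dev=B main=E topic=F work=D]
After op 12 (commit): HEAD=main@G [dev=B main=G topic=F work=D]

Answer: main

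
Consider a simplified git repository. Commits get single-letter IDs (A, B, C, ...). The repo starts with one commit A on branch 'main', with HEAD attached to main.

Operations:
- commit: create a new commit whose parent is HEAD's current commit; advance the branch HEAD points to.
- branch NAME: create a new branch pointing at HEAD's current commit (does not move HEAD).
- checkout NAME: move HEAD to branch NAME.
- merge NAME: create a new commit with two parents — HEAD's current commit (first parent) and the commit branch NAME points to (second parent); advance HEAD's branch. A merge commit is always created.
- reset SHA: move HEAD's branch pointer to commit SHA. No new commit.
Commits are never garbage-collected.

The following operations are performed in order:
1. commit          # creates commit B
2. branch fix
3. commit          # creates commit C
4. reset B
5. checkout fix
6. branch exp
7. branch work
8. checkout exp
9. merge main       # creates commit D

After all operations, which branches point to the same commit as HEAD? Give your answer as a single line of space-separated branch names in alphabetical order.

Answer: exp

Derivation:
After op 1 (commit): HEAD=main@B [main=B]
After op 2 (branch): HEAD=main@B [fix=B main=B]
After op 3 (commit): HEAD=main@C [fix=B main=C]
After op 4 (reset): HEAD=main@B [fix=B main=B]
After op 5 (checkout): HEAD=fix@B [fix=B main=B]
After op 6 (branch): HEAD=fix@B [exp=B fix=B main=B]
After op 7 (branch): HEAD=fix@B [exp=B fix=B main=B work=B]
After op 8 (checkout): HEAD=exp@B [exp=B fix=B main=B work=B]
After op 9 (merge): HEAD=exp@D [exp=D fix=B main=B work=B]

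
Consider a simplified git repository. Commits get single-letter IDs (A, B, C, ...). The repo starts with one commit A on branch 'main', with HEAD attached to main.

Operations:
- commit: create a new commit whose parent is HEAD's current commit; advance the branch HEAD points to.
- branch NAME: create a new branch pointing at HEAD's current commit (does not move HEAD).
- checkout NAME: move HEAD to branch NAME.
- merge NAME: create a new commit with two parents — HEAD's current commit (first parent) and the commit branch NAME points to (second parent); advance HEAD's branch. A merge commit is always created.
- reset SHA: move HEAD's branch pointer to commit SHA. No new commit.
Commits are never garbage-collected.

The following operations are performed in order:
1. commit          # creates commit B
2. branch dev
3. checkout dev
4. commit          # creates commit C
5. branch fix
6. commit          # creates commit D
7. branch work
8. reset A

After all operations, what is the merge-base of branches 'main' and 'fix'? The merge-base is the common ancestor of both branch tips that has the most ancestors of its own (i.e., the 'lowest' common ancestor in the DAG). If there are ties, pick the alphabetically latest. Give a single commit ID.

After op 1 (commit): HEAD=main@B [main=B]
After op 2 (branch): HEAD=main@B [dev=B main=B]
After op 3 (checkout): HEAD=dev@B [dev=B main=B]
After op 4 (commit): HEAD=dev@C [dev=C main=B]
After op 5 (branch): HEAD=dev@C [dev=C fix=C main=B]
After op 6 (commit): HEAD=dev@D [dev=D fix=C main=B]
After op 7 (branch): HEAD=dev@D [dev=D fix=C main=B work=D]
After op 8 (reset): HEAD=dev@A [dev=A fix=C main=B work=D]
ancestors(main=B): ['A', 'B']
ancestors(fix=C): ['A', 'B', 'C']
common: ['A', 'B']

Answer: B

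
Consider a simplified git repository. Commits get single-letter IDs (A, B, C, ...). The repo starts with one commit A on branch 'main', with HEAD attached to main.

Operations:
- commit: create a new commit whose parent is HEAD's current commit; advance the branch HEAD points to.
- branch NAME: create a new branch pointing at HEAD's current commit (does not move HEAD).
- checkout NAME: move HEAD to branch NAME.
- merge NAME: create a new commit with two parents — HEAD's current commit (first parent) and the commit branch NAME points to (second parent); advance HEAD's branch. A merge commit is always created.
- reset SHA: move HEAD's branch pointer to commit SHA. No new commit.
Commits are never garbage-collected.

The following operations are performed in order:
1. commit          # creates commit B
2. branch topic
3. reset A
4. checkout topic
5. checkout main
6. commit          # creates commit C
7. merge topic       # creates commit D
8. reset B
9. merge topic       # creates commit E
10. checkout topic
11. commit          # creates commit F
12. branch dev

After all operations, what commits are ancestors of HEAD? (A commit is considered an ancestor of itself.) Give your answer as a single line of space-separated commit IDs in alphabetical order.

Answer: A B F

Derivation:
After op 1 (commit): HEAD=main@B [main=B]
After op 2 (branch): HEAD=main@B [main=B topic=B]
After op 3 (reset): HEAD=main@A [main=A topic=B]
After op 4 (checkout): HEAD=topic@B [main=A topic=B]
After op 5 (checkout): HEAD=main@A [main=A topic=B]
After op 6 (commit): HEAD=main@C [main=C topic=B]
After op 7 (merge): HEAD=main@D [main=D topic=B]
After op 8 (reset): HEAD=main@B [main=B topic=B]
After op 9 (merge): HEAD=main@E [main=E topic=B]
After op 10 (checkout): HEAD=topic@B [main=E topic=B]
After op 11 (commit): HEAD=topic@F [main=E topic=F]
After op 12 (branch): HEAD=topic@F [dev=F main=E topic=F]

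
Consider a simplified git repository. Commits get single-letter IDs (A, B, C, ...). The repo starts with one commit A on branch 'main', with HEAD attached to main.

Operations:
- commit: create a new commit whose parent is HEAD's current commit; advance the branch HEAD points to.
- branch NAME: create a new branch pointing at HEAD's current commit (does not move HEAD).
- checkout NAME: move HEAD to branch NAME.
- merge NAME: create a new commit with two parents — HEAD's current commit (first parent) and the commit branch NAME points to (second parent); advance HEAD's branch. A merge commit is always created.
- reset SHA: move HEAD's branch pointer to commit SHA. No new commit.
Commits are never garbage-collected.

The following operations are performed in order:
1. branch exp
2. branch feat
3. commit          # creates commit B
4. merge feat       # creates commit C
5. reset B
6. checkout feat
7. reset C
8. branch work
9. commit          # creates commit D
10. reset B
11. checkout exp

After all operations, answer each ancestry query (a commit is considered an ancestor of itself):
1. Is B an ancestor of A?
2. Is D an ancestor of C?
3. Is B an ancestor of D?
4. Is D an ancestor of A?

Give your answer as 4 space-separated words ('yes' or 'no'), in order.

Answer: no no yes no

Derivation:
After op 1 (branch): HEAD=main@A [exp=A main=A]
After op 2 (branch): HEAD=main@A [exp=A feat=A main=A]
After op 3 (commit): HEAD=main@B [exp=A feat=A main=B]
After op 4 (merge): HEAD=main@C [exp=A feat=A main=C]
After op 5 (reset): HEAD=main@B [exp=A feat=A main=B]
After op 6 (checkout): HEAD=feat@A [exp=A feat=A main=B]
After op 7 (reset): HEAD=feat@C [exp=A feat=C main=B]
After op 8 (branch): HEAD=feat@C [exp=A feat=C main=B work=C]
After op 9 (commit): HEAD=feat@D [exp=A feat=D main=B work=C]
After op 10 (reset): HEAD=feat@B [exp=A feat=B main=B work=C]
After op 11 (checkout): HEAD=exp@A [exp=A feat=B main=B work=C]
ancestors(A) = {A}; B in? no
ancestors(C) = {A,B,C}; D in? no
ancestors(D) = {A,B,C,D}; B in? yes
ancestors(A) = {A}; D in? no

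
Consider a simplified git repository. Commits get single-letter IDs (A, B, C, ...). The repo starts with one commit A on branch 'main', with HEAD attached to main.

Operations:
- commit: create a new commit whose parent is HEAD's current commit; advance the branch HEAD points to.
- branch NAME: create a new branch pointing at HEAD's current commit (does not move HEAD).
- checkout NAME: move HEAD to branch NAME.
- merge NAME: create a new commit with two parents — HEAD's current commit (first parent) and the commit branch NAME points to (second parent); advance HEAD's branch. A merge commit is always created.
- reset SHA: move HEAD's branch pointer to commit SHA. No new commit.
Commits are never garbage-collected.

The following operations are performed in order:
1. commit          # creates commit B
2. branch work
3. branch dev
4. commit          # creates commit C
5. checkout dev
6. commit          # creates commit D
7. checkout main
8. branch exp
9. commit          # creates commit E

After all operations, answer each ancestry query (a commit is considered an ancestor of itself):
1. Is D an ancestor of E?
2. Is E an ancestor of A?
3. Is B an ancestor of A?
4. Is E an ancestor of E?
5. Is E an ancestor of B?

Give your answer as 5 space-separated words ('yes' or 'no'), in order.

After op 1 (commit): HEAD=main@B [main=B]
After op 2 (branch): HEAD=main@B [main=B work=B]
After op 3 (branch): HEAD=main@B [dev=B main=B work=B]
After op 4 (commit): HEAD=main@C [dev=B main=C work=B]
After op 5 (checkout): HEAD=dev@B [dev=B main=C work=B]
After op 6 (commit): HEAD=dev@D [dev=D main=C work=B]
After op 7 (checkout): HEAD=main@C [dev=D main=C work=B]
After op 8 (branch): HEAD=main@C [dev=D exp=C main=C work=B]
After op 9 (commit): HEAD=main@E [dev=D exp=C main=E work=B]
ancestors(E) = {A,B,C,E}; D in? no
ancestors(A) = {A}; E in? no
ancestors(A) = {A}; B in? no
ancestors(E) = {A,B,C,E}; E in? yes
ancestors(B) = {A,B}; E in? no

Answer: no no no yes no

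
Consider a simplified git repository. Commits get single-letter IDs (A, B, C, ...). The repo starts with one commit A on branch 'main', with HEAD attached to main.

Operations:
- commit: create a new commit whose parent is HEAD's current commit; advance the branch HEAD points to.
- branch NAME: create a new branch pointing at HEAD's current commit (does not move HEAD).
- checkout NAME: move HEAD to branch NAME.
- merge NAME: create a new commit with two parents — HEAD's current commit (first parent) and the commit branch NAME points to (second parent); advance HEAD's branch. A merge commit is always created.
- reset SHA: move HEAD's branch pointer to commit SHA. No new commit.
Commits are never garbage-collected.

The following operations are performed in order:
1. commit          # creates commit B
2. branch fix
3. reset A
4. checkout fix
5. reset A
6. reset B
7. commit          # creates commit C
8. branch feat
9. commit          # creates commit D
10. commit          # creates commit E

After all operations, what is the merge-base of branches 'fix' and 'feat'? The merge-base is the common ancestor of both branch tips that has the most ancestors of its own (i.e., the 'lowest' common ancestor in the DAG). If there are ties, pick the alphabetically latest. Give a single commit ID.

After op 1 (commit): HEAD=main@B [main=B]
After op 2 (branch): HEAD=main@B [fix=B main=B]
After op 3 (reset): HEAD=main@A [fix=B main=A]
After op 4 (checkout): HEAD=fix@B [fix=B main=A]
After op 5 (reset): HEAD=fix@A [fix=A main=A]
After op 6 (reset): HEAD=fix@B [fix=B main=A]
After op 7 (commit): HEAD=fix@C [fix=C main=A]
After op 8 (branch): HEAD=fix@C [feat=C fix=C main=A]
After op 9 (commit): HEAD=fix@D [feat=C fix=D main=A]
After op 10 (commit): HEAD=fix@E [feat=C fix=E main=A]
ancestors(fix=E): ['A', 'B', 'C', 'D', 'E']
ancestors(feat=C): ['A', 'B', 'C']
common: ['A', 'B', 'C']

Answer: C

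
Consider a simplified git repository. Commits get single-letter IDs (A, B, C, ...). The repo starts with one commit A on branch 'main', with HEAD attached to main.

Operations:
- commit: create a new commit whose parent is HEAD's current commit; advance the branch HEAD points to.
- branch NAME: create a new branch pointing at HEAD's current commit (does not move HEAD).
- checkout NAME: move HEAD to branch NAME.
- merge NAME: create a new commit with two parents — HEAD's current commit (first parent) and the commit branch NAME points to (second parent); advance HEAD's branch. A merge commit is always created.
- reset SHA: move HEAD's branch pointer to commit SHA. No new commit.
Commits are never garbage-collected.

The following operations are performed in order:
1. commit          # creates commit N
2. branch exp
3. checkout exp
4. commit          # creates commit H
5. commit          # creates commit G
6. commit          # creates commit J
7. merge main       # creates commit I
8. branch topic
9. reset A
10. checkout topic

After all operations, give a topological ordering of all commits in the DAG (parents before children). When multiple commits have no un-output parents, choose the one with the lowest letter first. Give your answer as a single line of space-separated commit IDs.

Answer: A N H G J I

Derivation:
After op 1 (commit): HEAD=main@N [main=N]
After op 2 (branch): HEAD=main@N [exp=N main=N]
After op 3 (checkout): HEAD=exp@N [exp=N main=N]
After op 4 (commit): HEAD=exp@H [exp=H main=N]
After op 5 (commit): HEAD=exp@G [exp=G main=N]
After op 6 (commit): HEAD=exp@J [exp=J main=N]
After op 7 (merge): HEAD=exp@I [exp=I main=N]
After op 8 (branch): HEAD=exp@I [exp=I main=N topic=I]
After op 9 (reset): HEAD=exp@A [exp=A main=N topic=I]
After op 10 (checkout): HEAD=topic@I [exp=A main=N topic=I]
commit A: parents=[]
commit G: parents=['H']
commit H: parents=['N']
commit I: parents=['J', 'N']
commit J: parents=['G']
commit N: parents=['A']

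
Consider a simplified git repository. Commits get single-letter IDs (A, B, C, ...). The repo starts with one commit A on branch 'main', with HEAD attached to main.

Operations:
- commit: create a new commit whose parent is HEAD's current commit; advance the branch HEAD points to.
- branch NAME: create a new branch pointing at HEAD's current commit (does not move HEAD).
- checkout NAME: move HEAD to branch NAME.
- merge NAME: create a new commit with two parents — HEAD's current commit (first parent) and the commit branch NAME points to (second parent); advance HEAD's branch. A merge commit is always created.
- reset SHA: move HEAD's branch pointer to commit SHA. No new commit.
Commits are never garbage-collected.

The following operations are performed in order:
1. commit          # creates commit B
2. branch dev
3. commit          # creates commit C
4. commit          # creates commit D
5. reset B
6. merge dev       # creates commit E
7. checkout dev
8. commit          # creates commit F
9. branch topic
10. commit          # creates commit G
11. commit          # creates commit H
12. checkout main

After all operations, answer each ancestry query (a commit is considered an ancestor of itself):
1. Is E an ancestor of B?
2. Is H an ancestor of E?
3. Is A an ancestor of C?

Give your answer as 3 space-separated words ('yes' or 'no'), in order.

After op 1 (commit): HEAD=main@B [main=B]
After op 2 (branch): HEAD=main@B [dev=B main=B]
After op 3 (commit): HEAD=main@C [dev=B main=C]
After op 4 (commit): HEAD=main@D [dev=B main=D]
After op 5 (reset): HEAD=main@B [dev=B main=B]
After op 6 (merge): HEAD=main@E [dev=B main=E]
After op 7 (checkout): HEAD=dev@B [dev=B main=E]
After op 8 (commit): HEAD=dev@F [dev=F main=E]
After op 9 (branch): HEAD=dev@F [dev=F main=E topic=F]
After op 10 (commit): HEAD=dev@G [dev=G main=E topic=F]
After op 11 (commit): HEAD=dev@H [dev=H main=E topic=F]
After op 12 (checkout): HEAD=main@E [dev=H main=E topic=F]
ancestors(B) = {A,B}; E in? no
ancestors(E) = {A,B,E}; H in? no
ancestors(C) = {A,B,C}; A in? yes

Answer: no no yes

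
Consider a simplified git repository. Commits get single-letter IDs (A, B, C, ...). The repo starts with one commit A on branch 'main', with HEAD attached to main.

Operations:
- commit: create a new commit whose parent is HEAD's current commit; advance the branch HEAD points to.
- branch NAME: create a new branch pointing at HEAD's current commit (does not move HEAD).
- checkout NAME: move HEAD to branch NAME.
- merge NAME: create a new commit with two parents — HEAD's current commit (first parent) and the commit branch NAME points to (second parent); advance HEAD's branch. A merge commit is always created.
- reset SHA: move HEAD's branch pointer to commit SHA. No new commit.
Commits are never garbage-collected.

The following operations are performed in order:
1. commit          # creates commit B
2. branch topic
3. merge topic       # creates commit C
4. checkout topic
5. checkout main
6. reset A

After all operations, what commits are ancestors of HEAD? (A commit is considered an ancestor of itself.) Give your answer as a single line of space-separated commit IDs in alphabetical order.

After op 1 (commit): HEAD=main@B [main=B]
After op 2 (branch): HEAD=main@B [main=B topic=B]
After op 3 (merge): HEAD=main@C [main=C topic=B]
After op 4 (checkout): HEAD=topic@B [main=C topic=B]
After op 5 (checkout): HEAD=main@C [main=C topic=B]
After op 6 (reset): HEAD=main@A [main=A topic=B]

Answer: A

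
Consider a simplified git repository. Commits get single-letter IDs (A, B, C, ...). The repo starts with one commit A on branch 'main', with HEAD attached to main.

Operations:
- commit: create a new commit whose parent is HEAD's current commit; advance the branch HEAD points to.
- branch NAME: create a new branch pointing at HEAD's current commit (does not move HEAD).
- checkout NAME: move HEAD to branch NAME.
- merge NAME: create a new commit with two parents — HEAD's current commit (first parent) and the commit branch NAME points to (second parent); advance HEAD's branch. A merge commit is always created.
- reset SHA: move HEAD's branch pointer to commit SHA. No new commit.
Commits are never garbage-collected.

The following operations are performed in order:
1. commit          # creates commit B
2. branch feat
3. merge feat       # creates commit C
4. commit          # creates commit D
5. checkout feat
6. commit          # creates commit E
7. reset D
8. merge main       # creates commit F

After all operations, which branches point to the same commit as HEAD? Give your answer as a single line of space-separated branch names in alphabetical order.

Answer: feat

Derivation:
After op 1 (commit): HEAD=main@B [main=B]
After op 2 (branch): HEAD=main@B [feat=B main=B]
After op 3 (merge): HEAD=main@C [feat=B main=C]
After op 4 (commit): HEAD=main@D [feat=B main=D]
After op 5 (checkout): HEAD=feat@B [feat=B main=D]
After op 6 (commit): HEAD=feat@E [feat=E main=D]
After op 7 (reset): HEAD=feat@D [feat=D main=D]
After op 8 (merge): HEAD=feat@F [feat=F main=D]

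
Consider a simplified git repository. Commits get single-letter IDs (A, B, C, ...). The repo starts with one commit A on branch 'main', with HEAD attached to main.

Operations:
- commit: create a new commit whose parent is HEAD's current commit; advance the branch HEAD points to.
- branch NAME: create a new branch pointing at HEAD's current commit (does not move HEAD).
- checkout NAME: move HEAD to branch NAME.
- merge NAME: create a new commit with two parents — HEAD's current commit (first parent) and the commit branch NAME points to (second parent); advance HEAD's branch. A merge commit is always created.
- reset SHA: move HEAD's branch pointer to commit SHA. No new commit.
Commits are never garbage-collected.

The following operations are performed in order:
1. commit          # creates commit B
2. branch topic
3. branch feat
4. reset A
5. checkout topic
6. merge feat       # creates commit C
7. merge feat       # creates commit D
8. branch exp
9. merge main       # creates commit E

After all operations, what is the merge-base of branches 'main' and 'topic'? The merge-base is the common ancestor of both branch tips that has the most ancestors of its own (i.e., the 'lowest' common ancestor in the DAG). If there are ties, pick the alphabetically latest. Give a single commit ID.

Answer: A

Derivation:
After op 1 (commit): HEAD=main@B [main=B]
After op 2 (branch): HEAD=main@B [main=B topic=B]
After op 3 (branch): HEAD=main@B [feat=B main=B topic=B]
After op 4 (reset): HEAD=main@A [feat=B main=A topic=B]
After op 5 (checkout): HEAD=topic@B [feat=B main=A topic=B]
After op 6 (merge): HEAD=topic@C [feat=B main=A topic=C]
After op 7 (merge): HEAD=topic@D [feat=B main=A topic=D]
After op 8 (branch): HEAD=topic@D [exp=D feat=B main=A topic=D]
After op 9 (merge): HEAD=topic@E [exp=D feat=B main=A topic=E]
ancestors(main=A): ['A']
ancestors(topic=E): ['A', 'B', 'C', 'D', 'E']
common: ['A']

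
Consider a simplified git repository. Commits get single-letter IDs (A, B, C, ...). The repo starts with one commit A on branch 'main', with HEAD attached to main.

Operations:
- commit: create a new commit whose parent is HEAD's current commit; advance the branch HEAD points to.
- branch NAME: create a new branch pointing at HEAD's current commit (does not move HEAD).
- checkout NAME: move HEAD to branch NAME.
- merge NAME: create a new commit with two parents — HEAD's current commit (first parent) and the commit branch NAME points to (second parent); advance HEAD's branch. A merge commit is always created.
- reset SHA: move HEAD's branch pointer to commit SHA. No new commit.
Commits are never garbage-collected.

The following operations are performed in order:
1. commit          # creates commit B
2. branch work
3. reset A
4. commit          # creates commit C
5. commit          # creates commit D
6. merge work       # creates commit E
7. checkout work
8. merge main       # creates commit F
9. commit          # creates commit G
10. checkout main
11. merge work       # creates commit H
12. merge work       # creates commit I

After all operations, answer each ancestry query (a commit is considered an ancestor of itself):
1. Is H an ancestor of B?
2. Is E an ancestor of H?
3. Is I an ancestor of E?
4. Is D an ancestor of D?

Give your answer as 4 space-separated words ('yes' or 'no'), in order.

Answer: no yes no yes

Derivation:
After op 1 (commit): HEAD=main@B [main=B]
After op 2 (branch): HEAD=main@B [main=B work=B]
After op 3 (reset): HEAD=main@A [main=A work=B]
After op 4 (commit): HEAD=main@C [main=C work=B]
After op 5 (commit): HEAD=main@D [main=D work=B]
After op 6 (merge): HEAD=main@E [main=E work=B]
After op 7 (checkout): HEAD=work@B [main=E work=B]
After op 8 (merge): HEAD=work@F [main=E work=F]
After op 9 (commit): HEAD=work@G [main=E work=G]
After op 10 (checkout): HEAD=main@E [main=E work=G]
After op 11 (merge): HEAD=main@H [main=H work=G]
After op 12 (merge): HEAD=main@I [main=I work=G]
ancestors(B) = {A,B}; H in? no
ancestors(H) = {A,B,C,D,E,F,G,H}; E in? yes
ancestors(E) = {A,B,C,D,E}; I in? no
ancestors(D) = {A,C,D}; D in? yes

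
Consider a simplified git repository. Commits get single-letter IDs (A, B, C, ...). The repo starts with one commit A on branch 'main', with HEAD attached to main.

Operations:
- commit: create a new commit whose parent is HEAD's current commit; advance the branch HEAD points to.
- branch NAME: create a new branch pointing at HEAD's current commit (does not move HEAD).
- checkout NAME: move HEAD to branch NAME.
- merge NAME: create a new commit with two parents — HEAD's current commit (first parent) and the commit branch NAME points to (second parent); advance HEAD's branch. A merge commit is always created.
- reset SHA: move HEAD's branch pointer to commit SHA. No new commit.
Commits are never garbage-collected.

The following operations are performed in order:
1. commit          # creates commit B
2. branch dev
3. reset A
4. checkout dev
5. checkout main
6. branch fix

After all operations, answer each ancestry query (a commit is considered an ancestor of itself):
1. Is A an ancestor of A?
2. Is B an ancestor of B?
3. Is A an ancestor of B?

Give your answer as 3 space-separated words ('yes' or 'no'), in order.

After op 1 (commit): HEAD=main@B [main=B]
After op 2 (branch): HEAD=main@B [dev=B main=B]
After op 3 (reset): HEAD=main@A [dev=B main=A]
After op 4 (checkout): HEAD=dev@B [dev=B main=A]
After op 5 (checkout): HEAD=main@A [dev=B main=A]
After op 6 (branch): HEAD=main@A [dev=B fix=A main=A]
ancestors(A) = {A}; A in? yes
ancestors(B) = {A,B}; B in? yes
ancestors(B) = {A,B}; A in? yes

Answer: yes yes yes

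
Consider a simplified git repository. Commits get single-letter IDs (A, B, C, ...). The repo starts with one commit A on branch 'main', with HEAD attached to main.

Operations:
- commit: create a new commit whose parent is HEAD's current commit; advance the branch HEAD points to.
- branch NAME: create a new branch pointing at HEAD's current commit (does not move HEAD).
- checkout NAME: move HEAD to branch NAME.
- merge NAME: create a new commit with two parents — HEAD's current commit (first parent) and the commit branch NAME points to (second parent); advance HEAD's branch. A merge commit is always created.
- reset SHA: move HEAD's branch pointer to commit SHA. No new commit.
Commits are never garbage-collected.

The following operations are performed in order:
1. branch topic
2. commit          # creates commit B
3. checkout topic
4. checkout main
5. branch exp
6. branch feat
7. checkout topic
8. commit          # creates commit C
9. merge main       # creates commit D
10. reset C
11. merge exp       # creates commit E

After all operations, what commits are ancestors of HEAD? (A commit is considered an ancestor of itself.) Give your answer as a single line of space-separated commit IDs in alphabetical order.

Answer: A B C E

Derivation:
After op 1 (branch): HEAD=main@A [main=A topic=A]
After op 2 (commit): HEAD=main@B [main=B topic=A]
After op 3 (checkout): HEAD=topic@A [main=B topic=A]
After op 4 (checkout): HEAD=main@B [main=B topic=A]
After op 5 (branch): HEAD=main@B [exp=B main=B topic=A]
After op 6 (branch): HEAD=main@B [exp=B feat=B main=B topic=A]
After op 7 (checkout): HEAD=topic@A [exp=B feat=B main=B topic=A]
After op 8 (commit): HEAD=topic@C [exp=B feat=B main=B topic=C]
After op 9 (merge): HEAD=topic@D [exp=B feat=B main=B topic=D]
After op 10 (reset): HEAD=topic@C [exp=B feat=B main=B topic=C]
After op 11 (merge): HEAD=topic@E [exp=B feat=B main=B topic=E]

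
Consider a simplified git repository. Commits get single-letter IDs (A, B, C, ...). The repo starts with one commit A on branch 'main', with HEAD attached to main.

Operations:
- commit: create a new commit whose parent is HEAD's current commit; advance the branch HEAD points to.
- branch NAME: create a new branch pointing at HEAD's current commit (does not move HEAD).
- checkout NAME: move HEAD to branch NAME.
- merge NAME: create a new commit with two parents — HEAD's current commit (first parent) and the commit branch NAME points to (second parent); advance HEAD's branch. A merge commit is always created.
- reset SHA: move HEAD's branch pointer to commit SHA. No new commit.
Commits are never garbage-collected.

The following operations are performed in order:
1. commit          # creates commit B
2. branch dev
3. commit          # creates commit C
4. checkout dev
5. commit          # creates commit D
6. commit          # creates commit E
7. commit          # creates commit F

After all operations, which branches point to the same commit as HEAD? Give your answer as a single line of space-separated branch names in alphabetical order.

After op 1 (commit): HEAD=main@B [main=B]
After op 2 (branch): HEAD=main@B [dev=B main=B]
After op 3 (commit): HEAD=main@C [dev=B main=C]
After op 4 (checkout): HEAD=dev@B [dev=B main=C]
After op 5 (commit): HEAD=dev@D [dev=D main=C]
After op 6 (commit): HEAD=dev@E [dev=E main=C]
After op 7 (commit): HEAD=dev@F [dev=F main=C]

Answer: dev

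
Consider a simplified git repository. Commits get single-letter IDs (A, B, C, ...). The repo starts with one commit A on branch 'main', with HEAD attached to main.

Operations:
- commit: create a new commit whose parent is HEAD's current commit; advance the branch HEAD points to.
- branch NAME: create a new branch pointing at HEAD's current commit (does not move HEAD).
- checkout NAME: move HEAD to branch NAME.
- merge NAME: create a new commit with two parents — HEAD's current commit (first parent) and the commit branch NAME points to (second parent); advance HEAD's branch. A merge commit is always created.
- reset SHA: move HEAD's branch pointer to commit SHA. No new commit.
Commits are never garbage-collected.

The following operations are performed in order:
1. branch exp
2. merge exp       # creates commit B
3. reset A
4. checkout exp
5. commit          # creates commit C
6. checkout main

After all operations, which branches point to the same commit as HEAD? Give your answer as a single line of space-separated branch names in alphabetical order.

After op 1 (branch): HEAD=main@A [exp=A main=A]
After op 2 (merge): HEAD=main@B [exp=A main=B]
After op 3 (reset): HEAD=main@A [exp=A main=A]
After op 4 (checkout): HEAD=exp@A [exp=A main=A]
After op 5 (commit): HEAD=exp@C [exp=C main=A]
After op 6 (checkout): HEAD=main@A [exp=C main=A]

Answer: main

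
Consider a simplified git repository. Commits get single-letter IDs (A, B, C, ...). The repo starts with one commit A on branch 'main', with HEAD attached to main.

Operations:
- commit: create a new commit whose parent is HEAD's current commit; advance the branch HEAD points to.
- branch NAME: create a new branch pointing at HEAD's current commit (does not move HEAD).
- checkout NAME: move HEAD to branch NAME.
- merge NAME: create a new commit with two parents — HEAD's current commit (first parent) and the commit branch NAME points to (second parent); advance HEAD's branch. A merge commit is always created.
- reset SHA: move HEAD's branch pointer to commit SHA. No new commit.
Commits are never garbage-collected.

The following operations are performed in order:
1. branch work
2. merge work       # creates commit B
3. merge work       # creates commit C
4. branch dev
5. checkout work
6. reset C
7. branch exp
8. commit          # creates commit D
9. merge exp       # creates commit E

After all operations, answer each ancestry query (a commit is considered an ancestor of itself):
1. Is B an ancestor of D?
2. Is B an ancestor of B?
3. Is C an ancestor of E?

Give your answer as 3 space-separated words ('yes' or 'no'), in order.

Answer: yes yes yes

Derivation:
After op 1 (branch): HEAD=main@A [main=A work=A]
After op 2 (merge): HEAD=main@B [main=B work=A]
After op 3 (merge): HEAD=main@C [main=C work=A]
After op 4 (branch): HEAD=main@C [dev=C main=C work=A]
After op 5 (checkout): HEAD=work@A [dev=C main=C work=A]
After op 6 (reset): HEAD=work@C [dev=C main=C work=C]
After op 7 (branch): HEAD=work@C [dev=C exp=C main=C work=C]
After op 8 (commit): HEAD=work@D [dev=C exp=C main=C work=D]
After op 9 (merge): HEAD=work@E [dev=C exp=C main=C work=E]
ancestors(D) = {A,B,C,D}; B in? yes
ancestors(B) = {A,B}; B in? yes
ancestors(E) = {A,B,C,D,E}; C in? yes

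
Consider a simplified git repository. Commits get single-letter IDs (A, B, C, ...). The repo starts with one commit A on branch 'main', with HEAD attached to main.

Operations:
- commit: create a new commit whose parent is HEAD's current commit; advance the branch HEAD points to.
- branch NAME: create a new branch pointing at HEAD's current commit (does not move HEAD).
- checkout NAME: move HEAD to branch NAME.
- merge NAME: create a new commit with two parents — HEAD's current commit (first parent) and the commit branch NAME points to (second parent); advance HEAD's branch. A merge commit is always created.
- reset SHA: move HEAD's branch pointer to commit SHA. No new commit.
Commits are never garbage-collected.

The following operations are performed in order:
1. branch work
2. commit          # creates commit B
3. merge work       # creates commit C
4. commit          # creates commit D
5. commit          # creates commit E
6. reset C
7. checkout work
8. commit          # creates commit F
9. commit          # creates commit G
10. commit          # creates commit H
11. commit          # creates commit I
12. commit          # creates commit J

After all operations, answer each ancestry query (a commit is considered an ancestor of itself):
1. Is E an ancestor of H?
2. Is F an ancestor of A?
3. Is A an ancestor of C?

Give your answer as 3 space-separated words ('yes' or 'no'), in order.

Answer: no no yes

Derivation:
After op 1 (branch): HEAD=main@A [main=A work=A]
After op 2 (commit): HEAD=main@B [main=B work=A]
After op 3 (merge): HEAD=main@C [main=C work=A]
After op 4 (commit): HEAD=main@D [main=D work=A]
After op 5 (commit): HEAD=main@E [main=E work=A]
After op 6 (reset): HEAD=main@C [main=C work=A]
After op 7 (checkout): HEAD=work@A [main=C work=A]
After op 8 (commit): HEAD=work@F [main=C work=F]
After op 9 (commit): HEAD=work@G [main=C work=G]
After op 10 (commit): HEAD=work@H [main=C work=H]
After op 11 (commit): HEAD=work@I [main=C work=I]
After op 12 (commit): HEAD=work@J [main=C work=J]
ancestors(H) = {A,F,G,H}; E in? no
ancestors(A) = {A}; F in? no
ancestors(C) = {A,B,C}; A in? yes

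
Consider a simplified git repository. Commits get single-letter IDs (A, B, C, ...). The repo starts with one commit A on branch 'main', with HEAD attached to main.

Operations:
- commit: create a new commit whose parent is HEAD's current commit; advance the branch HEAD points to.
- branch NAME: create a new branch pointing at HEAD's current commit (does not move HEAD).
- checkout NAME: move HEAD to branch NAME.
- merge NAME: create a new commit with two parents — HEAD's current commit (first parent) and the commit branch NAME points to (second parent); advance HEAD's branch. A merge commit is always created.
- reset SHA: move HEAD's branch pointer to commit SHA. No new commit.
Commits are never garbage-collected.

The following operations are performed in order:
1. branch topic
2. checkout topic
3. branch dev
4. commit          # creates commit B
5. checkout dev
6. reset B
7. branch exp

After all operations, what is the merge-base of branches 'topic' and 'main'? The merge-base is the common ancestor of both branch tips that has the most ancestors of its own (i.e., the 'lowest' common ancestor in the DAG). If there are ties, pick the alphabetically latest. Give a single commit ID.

After op 1 (branch): HEAD=main@A [main=A topic=A]
After op 2 (checkout): HEAD=topic@A [main=A topic=A]
After op 3 (branch): HEAD=topic@A [dev=A main=A topic=A]
After op 4 (commit): HEAD=topic@B [dev=A main=A topic=B]
After op 5 (checkout): HEAD=dev@A [dev=A main=A topic=B]
After op 6 (reset): HEAD=dev@B [dev=B main=A topic=B]
After op 7 (branch): HEAD=dev@B [dev=B exp=B main=A topic=B]
ancestors(topic=B): ['A', 'B']
ancestors(main=A): ['A']
common: ['A']

Answer: A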